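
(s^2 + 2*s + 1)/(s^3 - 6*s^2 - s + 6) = (s + 1)/(s^2 - 7*s + 6)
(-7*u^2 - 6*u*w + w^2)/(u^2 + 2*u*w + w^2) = (-7*u + w)/(u + w)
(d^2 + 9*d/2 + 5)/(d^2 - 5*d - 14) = (d + 5/2)/(d - 7)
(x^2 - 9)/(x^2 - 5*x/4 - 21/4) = 4*(x + 3)/(4*x + 7)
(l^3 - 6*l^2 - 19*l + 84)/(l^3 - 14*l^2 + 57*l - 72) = (l^2 - 3*l - 28)/(l^2 - 11*l + 24)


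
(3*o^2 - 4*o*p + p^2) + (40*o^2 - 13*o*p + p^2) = 43*o^2 - 17*o*p + 2*p^2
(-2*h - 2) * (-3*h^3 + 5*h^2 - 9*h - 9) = 6*h^4 - 4*h^3 + 8*h^2 + 36*h + 18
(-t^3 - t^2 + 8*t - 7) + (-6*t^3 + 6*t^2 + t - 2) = -7*t^3 + 5*t^2 + 9*t - 9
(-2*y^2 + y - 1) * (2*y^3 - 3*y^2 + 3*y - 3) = -4*y^5 + 8*y^4 - 11*y^3 + 12*y^2 - 6*y + 3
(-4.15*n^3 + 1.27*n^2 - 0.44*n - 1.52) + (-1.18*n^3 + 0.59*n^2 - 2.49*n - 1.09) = -5.33*n^3 + 1.86*n^2 - 2.93*n - 2.61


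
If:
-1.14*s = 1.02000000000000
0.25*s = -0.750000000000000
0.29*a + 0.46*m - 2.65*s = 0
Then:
No Solution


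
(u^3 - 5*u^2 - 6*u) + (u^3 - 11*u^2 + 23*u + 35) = 2*u^3 - 16*u^2 + 17*u + 35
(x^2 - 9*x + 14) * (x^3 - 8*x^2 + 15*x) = x^5 - 17*x^4 + 101*x^3 - 247*x^2 + 210*x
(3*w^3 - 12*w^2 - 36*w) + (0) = 3*w^3 - 12*w^2 - 36*w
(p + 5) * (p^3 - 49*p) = p^4 + 5*p^3 - 49*p^2 - 245*p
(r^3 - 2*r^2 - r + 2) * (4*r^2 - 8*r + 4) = 4*r^5 - 16*r^4 + 16*r^3 + 8*r^2 - 20*r + 8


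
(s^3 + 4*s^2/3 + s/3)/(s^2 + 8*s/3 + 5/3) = s*(3*s + 1)/(3*s + 5)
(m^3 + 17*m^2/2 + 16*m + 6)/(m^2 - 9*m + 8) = (m^3 + 17*m^2/2 + 16*m + 6)/(m^2 - 9*m + 8)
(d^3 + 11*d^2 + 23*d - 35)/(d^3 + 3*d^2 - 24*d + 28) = (d^2 + 4*d - 5)/(d^2 - 4*d + 4)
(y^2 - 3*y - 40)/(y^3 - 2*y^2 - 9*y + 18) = (y^2 - 3*y - 40)/(y^3 - 2*y^2 - 9*y + 18)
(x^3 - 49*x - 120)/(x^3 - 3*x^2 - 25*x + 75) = (x^2 - 5*x - 24)/(x^2 - 8*x + 15)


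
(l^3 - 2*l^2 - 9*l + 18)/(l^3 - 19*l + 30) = (l + 3)/(l + 5)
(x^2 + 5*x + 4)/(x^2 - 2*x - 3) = (x + 4)/(x - 3)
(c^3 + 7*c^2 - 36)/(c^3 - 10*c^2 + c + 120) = (c^2 + 4*c - 12)/(c^2 - 13*c + 40)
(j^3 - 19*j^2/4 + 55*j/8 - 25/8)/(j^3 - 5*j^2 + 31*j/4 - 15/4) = (4*j - 5)/(2*(2*j - 3))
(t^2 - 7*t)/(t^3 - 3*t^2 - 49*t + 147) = t/(t^2 + 4*t - 21)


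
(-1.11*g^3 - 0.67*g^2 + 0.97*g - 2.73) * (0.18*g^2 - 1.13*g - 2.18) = -0.1998*g^5 + 1.1337*g^4 + 3.3515*g^3 - 0.1269*g^2 + 0.970299999999999*g + 5.9514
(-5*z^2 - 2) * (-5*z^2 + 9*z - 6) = 25*z^4 - 45*z^3 + 40*z^2 - 18*z + 12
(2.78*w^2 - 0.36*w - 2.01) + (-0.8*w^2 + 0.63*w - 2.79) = 1.98*w^2 + 0.27*w - 4.8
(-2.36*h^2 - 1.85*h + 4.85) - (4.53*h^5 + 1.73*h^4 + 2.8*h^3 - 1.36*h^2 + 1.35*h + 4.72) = -4.53*h^5 - 1.73*h^4 - 2.8*h^3 - 1.0*h^2 - 3.2*h + 0.13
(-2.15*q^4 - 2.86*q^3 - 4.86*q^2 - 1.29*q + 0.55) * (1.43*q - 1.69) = -3.0745*q^5 - 0.4563*q^4 - 2.1164*q^3 + 6.3687*q^2 + 2.9666*q - 0.9295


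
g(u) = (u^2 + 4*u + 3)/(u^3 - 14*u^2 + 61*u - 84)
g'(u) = (2*u + 4)/(u^3 - 14*u^2 + 61*u - 84) + (-3*u^2 + 28*u - 61)*(u^2 + 4*u + 3)/(u^3 - 14*u^2 + 61*u - 84)^2 = (-u^4 - 8*u^3 + 108*u^2 - 84*u - 519)/(u^6 - 28*u^5 + 318*u^4 - 1876*u^3 + 6073*u^2 - 10248*u + 7056)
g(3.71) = 46.65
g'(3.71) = 126.21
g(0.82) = -0.16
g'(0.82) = -0.28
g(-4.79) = -0.01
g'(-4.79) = 0.00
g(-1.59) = 0.00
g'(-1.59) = -0.00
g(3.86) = 88.19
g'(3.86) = 586.45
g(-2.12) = 0.00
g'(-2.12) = 0.00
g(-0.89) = -0.00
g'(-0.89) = -0.02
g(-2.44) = 0.00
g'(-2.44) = 0.00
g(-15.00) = -0.02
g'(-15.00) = 0.00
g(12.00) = 0.54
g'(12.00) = -0.16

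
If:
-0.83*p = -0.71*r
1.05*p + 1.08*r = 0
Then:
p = 0.00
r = 0.00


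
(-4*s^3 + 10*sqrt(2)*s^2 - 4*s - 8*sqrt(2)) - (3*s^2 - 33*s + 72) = -4*s^3 - 3*s^2 + 10*sqrt(2)*s^2 + 29*s - 72 - 8*sqrt(2)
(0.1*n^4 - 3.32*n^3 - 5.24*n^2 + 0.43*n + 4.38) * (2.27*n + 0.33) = 0.227*n^5 - 7.5034*n^4 - 12.9904*n^3 - 0.7531*n^2 + 10.0845*n + 1.4454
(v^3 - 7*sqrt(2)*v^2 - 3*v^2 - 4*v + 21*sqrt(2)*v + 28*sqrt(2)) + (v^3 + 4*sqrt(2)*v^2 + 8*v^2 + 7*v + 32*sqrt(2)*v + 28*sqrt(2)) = 2*v^3 - 3*sqrt(2)*v^2 + 5*v^2 + 3*v + 53*sqrt(2)*v + 56*sqrt(2)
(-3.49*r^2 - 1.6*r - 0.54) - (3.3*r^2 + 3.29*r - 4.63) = -6.79*r^2 - 4.89*r + 4.09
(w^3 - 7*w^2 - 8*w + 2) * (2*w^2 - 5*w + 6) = 2*w^5 - 19*w^4 + 25*w^3 + 2*w^2 - 58*w + 12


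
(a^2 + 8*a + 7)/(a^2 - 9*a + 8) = (a^2 + 8*a + 7)/(a^2 - 9*a + 8)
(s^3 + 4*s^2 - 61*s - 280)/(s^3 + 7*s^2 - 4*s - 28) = (s^2 - 3*s - 40)/(s^2 - 4)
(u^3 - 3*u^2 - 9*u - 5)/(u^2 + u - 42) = (u^3 - 3*u^2 - 9*u - 5)/(u^2 + u - 42)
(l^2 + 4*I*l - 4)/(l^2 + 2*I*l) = (l + 2*I)/l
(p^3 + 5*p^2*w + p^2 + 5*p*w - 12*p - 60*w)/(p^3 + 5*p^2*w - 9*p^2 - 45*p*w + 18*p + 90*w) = (p + 4)/(p - 6)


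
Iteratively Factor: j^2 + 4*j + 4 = (j + 2)*(j + 2)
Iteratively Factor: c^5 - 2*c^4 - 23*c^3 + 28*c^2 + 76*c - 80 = (c - 5)*(c^4 + 3*c^3 - 8*c^2 - 12*c + 16) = (c - 5)*(c + 4)*(c^3 - c^2 - 4*c + 4) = (c - 5)*(c + 2)*(c + 4)*(c^2 - 3*c + 2) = (c - 5)*(c - 2)*(c + 2)*(c + 4)*(c - 1)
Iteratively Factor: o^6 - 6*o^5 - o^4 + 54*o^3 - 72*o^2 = (o)*(o^5 - 6*o^4 - o^3 + 54*o^2 - 72*o) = o*(o + 3)*(o^4 - 9*o^3 + 26*o^2 - 24*o) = o*(o - 2)*(o + 3)*(o^3 - 7*o^2 + 12*o) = o^2*(o - 2)*(o + 3)*(o^2 - 7*o + 12) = o^2*(o - 3)*(o - 2)*(o + 3)*(o - 4)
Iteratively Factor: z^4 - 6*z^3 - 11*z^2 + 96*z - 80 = (z - 4)*(z^3 - 2*z^2 - 19*z + 20) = (z - 5)*(z - 4)*(z^2 + 3*z - 4) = (z - 5)*(z - 4)*(z + 4)*(z - 1)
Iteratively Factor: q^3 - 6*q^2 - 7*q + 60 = (q - 5)*(q^2 - q - 12) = (q - 5)*(q + 3)*(q - 4)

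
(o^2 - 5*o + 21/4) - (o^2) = 21/4 - 5*o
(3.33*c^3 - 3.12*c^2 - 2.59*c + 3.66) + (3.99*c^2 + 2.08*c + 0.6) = 3.33*c^3 + 0.87*c^2 - 0.51*c + 4.26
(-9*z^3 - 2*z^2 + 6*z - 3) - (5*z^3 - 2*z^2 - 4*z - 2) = -14*z^3 + 10*z - 1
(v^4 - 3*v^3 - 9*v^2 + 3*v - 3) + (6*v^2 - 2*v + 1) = v^4 - 3*v^3 - 3*v^2 + v - 2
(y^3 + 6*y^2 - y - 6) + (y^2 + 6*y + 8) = y^3 + 7*y^2 + 5*y + 2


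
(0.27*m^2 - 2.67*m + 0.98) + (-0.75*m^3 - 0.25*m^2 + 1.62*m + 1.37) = -0.75*m^3 + 0.02*m^2 - 1.05*m + 2.35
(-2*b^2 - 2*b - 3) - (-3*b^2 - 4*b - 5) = b^2 + 2*b + 2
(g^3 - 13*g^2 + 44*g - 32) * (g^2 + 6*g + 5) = g^5 - 7*g^4 - 29*g^3 + 167*g^2 + 28*g - 160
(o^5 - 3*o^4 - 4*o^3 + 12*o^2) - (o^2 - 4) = o^5 - 3*o^4 - 4*o^3 + 11*o^2 + 4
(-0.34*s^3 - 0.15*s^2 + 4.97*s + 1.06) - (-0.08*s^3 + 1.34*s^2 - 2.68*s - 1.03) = -0.26*s^3 - 1.49*s^2 + 7.65*s + 2.09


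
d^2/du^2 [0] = 0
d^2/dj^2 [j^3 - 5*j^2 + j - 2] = 6*j - 10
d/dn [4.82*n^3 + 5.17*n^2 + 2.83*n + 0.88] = 14.46*n^2 + 10.34*n + 2.83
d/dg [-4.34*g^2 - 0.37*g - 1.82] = -8.68*g - 0.37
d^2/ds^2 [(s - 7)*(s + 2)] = 2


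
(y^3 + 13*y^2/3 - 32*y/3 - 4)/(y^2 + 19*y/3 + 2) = y - 2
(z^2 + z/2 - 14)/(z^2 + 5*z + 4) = (z - 7/2)/(z + 1)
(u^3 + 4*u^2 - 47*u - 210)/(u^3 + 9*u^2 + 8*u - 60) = (u - 7)/(u - 2)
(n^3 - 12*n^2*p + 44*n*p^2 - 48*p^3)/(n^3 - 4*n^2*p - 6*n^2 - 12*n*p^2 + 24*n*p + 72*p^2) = (n^2 - 6*n*p + 8*p^2)/(n^2 + 2*n*p - 6*n - 12*p)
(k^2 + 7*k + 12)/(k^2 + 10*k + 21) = (k + 4)/(k + 7)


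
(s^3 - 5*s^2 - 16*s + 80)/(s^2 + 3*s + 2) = (s^3 - 5*s^2 - 16*s + 80)/(s^2 + 3*s + 2)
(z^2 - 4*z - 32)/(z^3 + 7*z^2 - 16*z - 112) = (z - 8)/(z^2 + 3*z - 28)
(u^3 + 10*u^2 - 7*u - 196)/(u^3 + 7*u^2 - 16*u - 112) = (u + 7)/(u + 4)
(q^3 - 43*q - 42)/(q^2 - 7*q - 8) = (q^2 - q - 42)/(q - 8)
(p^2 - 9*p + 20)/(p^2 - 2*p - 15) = (p - 4)/(p + 3)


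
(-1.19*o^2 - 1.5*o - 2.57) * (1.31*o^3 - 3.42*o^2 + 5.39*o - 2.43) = -1.5589*o^5 + 2.1048*o^4 - 4.6508*o^3 + 3.5961*o^2 - 10.2073*o + 6.2451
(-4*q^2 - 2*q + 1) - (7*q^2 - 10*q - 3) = -11*q^2 + 8*q + 4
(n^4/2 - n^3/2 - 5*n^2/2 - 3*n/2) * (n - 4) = n^5/2 - 5*n^4/2 - n^3/2 + 17*n^2/2 + 6*n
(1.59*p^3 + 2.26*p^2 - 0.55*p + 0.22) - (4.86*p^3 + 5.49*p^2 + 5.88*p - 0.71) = -3.27*p^3 - 3.23*p^2 - 6.43*p + 0.93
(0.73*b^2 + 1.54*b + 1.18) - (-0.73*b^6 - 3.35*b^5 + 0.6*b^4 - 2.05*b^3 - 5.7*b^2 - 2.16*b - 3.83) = 0.73*b^6 + 3.35*b^5 - 0.6*b^4 + 2.05*b^3 + 6.43*b^2 + 3.7*b + 5.01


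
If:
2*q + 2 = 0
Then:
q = -1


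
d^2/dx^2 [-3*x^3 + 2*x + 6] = -18*x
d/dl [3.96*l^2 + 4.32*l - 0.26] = 7.92*l + 4.32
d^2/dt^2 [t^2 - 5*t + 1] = 2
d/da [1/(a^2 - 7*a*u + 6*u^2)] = (-2*a + 7*u)/(a^2 - 7*a*u + 6*u^2)^2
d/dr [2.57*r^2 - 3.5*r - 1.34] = 5.14*r - 3.5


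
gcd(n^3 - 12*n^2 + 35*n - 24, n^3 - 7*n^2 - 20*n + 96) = n^2 - 11*n + 24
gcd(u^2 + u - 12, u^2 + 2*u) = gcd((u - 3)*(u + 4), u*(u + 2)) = 1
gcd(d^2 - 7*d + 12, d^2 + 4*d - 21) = d - 3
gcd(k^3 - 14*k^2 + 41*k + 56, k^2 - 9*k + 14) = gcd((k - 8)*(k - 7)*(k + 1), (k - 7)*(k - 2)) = k - 7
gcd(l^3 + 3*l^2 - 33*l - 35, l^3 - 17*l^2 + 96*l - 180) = l - 5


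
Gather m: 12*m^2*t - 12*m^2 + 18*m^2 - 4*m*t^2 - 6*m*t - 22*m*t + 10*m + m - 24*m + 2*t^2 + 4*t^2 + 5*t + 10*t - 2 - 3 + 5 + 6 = m^2*(12*t + 6) + m*(-4*t^2 - 28*t - 13) + 6*t^2 + 15*t + 6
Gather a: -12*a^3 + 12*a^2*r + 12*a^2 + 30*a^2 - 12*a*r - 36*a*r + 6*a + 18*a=-12*a^3 + a^2*(12*r + 42) + a*(24 - 48*r)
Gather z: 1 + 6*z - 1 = 6*z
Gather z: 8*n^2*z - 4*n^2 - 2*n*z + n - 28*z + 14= -4*n^2 + n + z*(8*n^2 - 2*n - 28) + 14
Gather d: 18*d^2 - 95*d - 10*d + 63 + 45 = 18*d^2 - 105*d + 108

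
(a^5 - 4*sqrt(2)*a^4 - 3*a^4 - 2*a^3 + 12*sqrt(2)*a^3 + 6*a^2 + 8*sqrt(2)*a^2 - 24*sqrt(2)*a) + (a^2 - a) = a^5 - 4*sqrt(2)*a^4 - 3*a^4 - 2*a^3 + 12*sqrt(2)*a^3 + 7*a^2 + 8*sqrt(2)*a^2 - 24*sqrt(2)*a - a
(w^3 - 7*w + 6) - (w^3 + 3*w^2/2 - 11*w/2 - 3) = -3*w^2/2 - 3*w/2 + 9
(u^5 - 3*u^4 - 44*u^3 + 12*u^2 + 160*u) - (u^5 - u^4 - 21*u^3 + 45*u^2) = -2*u^4 - 23*u^3 - 33*u^2 + 160*u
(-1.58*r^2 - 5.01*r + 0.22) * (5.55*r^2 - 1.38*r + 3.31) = -8.769*r^4 - 25.6251*r^3 + 2.905*r^2 - 16.8867*r + 0.7282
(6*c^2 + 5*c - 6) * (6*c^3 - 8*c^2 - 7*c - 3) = 36*c^5 - 18*c^4 - 118*c^3 - 5*c^2 + 27*c + 18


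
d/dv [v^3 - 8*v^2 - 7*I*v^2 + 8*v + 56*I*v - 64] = 3*v^2 - 16*v - 14*I*v + 8 + 56*I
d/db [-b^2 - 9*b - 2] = -2*b - 9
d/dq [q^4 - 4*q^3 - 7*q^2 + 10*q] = 4*q^3 - 12*q^2 - 14*q + 10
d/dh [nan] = 0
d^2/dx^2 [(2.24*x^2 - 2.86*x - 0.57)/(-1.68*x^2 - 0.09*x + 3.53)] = (16.821504*x^3 - 70.051968*x^2 + 102.282768*x - 47.237698)/(4.741632*x^6 + 0.762048*x^5 - 29.848392*x^4 - 3.201687*x^3 + 62.717157*x^2 + 3.364443*x - 43.986977)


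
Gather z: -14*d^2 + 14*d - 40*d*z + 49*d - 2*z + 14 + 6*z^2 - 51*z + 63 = -14*d^2 + 63*d + 6*z^2 + z*(-40*d - 53) + 77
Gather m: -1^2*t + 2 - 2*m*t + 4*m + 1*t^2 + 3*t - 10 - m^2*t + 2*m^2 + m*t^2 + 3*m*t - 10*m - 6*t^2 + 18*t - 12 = m^2*(2 - t) + m*(t^2 + t - 6) - 5*t^2 + 20*t - 20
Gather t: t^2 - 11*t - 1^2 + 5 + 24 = t^2 - 11*t + 28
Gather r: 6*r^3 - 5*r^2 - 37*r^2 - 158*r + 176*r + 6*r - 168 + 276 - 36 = 6*r^3 - 42*r^2 + 24*r + 72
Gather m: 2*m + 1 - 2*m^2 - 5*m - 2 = -2*m^2 - 3*m - 1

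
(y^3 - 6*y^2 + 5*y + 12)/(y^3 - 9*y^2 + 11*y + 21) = (y - 4)/(y - 7)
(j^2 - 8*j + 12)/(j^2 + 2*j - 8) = (j - 6)/(j + 4)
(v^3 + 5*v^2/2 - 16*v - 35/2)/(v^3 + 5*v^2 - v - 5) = (v - 7/2)/(v - 1)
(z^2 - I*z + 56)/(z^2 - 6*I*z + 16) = (z + 7*I)/(z + 2*I)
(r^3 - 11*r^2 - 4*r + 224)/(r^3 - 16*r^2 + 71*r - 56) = (r + 4)/(r - 1)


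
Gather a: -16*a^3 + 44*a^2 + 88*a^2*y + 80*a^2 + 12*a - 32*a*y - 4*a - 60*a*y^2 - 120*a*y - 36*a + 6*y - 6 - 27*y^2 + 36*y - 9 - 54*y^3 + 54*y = -16*a^3 + a^2*(88*y + 124) + a*(-60*y^2 - 152*y - 28) - 54*y^3 - 27*y^2 + 96*y - 15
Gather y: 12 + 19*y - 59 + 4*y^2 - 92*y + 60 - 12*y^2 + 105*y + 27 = -8*y^2 + 32*y + 40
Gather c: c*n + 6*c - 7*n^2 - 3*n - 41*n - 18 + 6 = c*(n + 6) - 7*n^2 - 44*n - 12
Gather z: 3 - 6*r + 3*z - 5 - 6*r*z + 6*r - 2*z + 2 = z*(1 - 6*r)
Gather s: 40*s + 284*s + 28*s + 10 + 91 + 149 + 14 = 352*s + 264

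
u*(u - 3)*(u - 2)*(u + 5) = u^4 - 19*u^2 + 30*u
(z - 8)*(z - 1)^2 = z^3 - 10*z^2 + 17*z - 8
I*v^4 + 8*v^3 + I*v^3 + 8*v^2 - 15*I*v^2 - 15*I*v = v*(v - 5*I)*(v - 3*I)*(I*v + I)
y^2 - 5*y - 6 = (y - 6)*(y + 1)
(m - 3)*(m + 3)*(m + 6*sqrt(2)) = m^3 + 6*sqrt(2)*m^2 - 9*m - 54*sqrt(2)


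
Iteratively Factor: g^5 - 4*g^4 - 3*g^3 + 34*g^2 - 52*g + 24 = (g - 1)*(g^4 - 3*g^3 - 6*g^2 + 28*g - 24) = (g - 2)*(g - 1)*(g^3 - g^2 - 8*g + 12) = (g - 2)*(g - 1)*(g + 3)*(g^2 - 4*g + 4) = (g - 2)^2*(g - 1)*(g + 3)*(g - 2)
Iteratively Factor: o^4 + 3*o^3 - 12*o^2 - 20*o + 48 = (o - 2)*(o^3 + 5*o^2 - 2*o - 24) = (o - 2)*(o + 3)*(o^2 + 2*o - 8) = (o - 2)^2*(o + 3)*(o + 4)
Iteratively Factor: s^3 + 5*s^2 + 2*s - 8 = (s - 1)*(s^2 + 6*s + 8) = (s - 1)*(s + 2)*(s + 4)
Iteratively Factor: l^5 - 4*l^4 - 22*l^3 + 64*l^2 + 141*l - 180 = (l - 5)*(l^4 + l^3 - 17*l^2 - 21*l + 36) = (l - 5)*(l - 4)*(l^3 + 5*l^2 + 3*l - 9) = (l - 5)*(l - 4)*(l + 3)*(l^2 + 2*l - 3) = (l - 5)*(l - 4)*(l + 3)^2*(l - 1)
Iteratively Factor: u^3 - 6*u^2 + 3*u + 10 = (u - 5)*(u^2 - u - 2) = (u - 5)*(u + 1)*(u - 2)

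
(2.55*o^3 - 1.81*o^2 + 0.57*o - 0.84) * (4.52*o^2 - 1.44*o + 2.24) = 11.526*o^5 - 11.8532*o^4 + 10.8948*o^3 - 8.672*o^2 + 2.4864*o - 1.8816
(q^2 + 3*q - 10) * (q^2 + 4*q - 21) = q^4 + 7*q^3 - 19*q^2 - 103*q + 210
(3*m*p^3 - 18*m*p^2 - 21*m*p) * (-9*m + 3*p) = -27*m^2*p^3 + 162*m^2*p^2 + 189*m^2*p + 9*m*p^4 - 54*m*p^3 - 63*m*p^2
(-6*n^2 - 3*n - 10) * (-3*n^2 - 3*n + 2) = 18*n^4 + 27*n^3 + 27*n^2 + 24*n - 20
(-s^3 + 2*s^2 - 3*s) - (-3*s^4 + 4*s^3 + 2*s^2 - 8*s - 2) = 3*s^4 - 5*s^3 + 5*s + 2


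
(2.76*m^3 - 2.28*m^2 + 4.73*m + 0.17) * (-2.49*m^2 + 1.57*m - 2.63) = -6.8724*m^5 + 10.0104*m^4 - 22.6161*m^3 + 12.9992*m^2 - 12.173*m - 0.4471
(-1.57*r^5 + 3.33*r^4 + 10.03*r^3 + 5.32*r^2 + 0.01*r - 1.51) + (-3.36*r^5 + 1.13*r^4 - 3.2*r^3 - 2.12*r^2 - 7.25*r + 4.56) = -4.93*r^5 + 4.46*r^4 + 6.83*r^3 + 3.2*r^2 - 7.24*r + 3.05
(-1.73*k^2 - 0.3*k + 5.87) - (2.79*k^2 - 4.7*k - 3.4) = -4.52*k^2 + 4.4*k + 9.27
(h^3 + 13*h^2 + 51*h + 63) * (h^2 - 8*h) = h^5 + 5*h^4 - 53*h^3 - 345*h^2 - 504*h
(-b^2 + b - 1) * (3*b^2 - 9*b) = -3*b^4 + 12*b^3 - 12*b^2 + 9*b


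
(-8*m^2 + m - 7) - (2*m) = -8*m^2 - m - 7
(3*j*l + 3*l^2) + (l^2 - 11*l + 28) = 3*j*l + 4*l^2 - 11*l + 28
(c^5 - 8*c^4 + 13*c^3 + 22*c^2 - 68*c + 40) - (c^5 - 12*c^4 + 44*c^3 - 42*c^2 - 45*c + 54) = 4*c^4 - 31*c^3 + 64*c^2 - 23*c - 14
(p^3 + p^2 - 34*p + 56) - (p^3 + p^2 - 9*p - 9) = 65 - 25*p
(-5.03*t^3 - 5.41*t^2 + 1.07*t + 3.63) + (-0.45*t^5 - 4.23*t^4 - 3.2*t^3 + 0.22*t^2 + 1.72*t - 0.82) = -0.45*t^5 - 4.23*t^4 - 8.23*t^3 - 5.19*t^2 + 2.79*t + 2.81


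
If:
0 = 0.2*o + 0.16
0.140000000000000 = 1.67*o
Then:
No Solution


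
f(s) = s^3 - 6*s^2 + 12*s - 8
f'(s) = 3*s^2 - 12*s + 12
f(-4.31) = -251.24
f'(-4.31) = 119.45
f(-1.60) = -46.66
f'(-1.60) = 38.88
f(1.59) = -0.07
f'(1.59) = 0.50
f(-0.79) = -21.72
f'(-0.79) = 23.35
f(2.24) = 0.01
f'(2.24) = 0.17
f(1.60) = -0.06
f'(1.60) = 0.48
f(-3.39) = -156.59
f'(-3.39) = 87.16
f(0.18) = -6.03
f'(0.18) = 9.94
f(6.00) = 64.00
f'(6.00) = 48.00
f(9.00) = 343.00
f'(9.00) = 147.00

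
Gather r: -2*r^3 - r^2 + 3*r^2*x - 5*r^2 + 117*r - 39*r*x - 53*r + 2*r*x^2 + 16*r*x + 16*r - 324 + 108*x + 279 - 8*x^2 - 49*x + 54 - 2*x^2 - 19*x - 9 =-2*r^3 + r^2*(3*x - 6) + r*(2*x^2 - 23*x + 80) - 10*x^2 + 40*x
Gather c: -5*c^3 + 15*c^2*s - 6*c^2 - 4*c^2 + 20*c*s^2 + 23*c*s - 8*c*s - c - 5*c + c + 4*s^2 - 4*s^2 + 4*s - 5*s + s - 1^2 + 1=-5*c^3 + c^2*(15*s - 10) + c*(20*s^2 + 15*s - 5)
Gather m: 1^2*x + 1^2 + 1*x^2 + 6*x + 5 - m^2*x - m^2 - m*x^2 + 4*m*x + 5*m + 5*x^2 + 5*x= m^2*(-x - 1) + m*(-x^2 + 4*x + 5) + 6*x^2 + 12*x + 6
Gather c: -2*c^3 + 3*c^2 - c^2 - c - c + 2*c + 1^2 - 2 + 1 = -2*c^3 + 2*c^2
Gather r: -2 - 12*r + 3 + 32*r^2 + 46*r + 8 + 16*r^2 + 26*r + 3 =48*r^2 + 60*r + 12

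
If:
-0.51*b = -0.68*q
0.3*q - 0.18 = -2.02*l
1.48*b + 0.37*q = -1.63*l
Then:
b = -0.09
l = 0.10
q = -0.07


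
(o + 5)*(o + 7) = o^2 + 12*o + 35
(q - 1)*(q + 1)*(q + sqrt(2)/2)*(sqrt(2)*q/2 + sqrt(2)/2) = sqrt(2)*q^4/2 + q^3/2 + sqrt(2)*q^3/2 - sqrt(2)*q^2/2 + q^2/2 - sqrt(2)*q/2 - q/2 - 1/2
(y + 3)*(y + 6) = y^2 + 9*y + 18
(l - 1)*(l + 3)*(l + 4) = l^3 + 6*l^2 + 5*l - 12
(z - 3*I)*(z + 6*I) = z^2 + 3*I*z + 18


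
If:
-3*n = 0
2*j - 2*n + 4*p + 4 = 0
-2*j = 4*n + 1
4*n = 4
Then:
No Solution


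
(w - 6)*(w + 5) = w^2 - w - 30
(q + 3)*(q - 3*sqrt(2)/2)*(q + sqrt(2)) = q^3 - sqrt(2)*q^2/2 + 3*q^2 - 3*q - 3*sqrt(2)*q/2 - 9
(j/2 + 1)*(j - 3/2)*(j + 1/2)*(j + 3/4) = j^4/2 + 7*j^3/8 - j^2 - 57*j/32 - 9/16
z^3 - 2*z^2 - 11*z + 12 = (z - 4)*(z - 1)*(z + 3)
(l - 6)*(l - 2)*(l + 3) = l^3 - 5*l^2 - 12*l + 36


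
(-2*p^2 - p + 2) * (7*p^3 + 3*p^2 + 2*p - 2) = -14*p^5 - 13*p^4 + 7*p^3 + 8*p^2 + 6*p - 4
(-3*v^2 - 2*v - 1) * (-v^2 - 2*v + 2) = 3*v^4 + 8*v^3 - v^2 - 2*v - 2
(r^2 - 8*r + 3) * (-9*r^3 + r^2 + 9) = -9*r^5 + 73*r^4 - 35*r^3 + 12*r^2 - 72*r + 27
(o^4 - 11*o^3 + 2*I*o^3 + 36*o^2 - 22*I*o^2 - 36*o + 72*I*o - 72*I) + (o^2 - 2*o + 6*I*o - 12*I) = o^4 - 11*o^3 + 2*I*o^3 + 37*o^2 - 22*I*o^2 - 38*o + 78*I*o - 84*I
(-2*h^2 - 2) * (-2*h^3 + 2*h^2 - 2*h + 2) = 4*h^5 - 4*h^4 + 8*h^3 - 8*h^2 + 4*h - 4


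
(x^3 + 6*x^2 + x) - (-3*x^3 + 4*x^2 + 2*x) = 4*x^3 + 2*x^2 - x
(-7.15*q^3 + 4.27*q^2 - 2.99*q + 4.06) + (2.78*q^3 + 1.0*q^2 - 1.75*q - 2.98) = -4.37*q^3 + 5.27*q^2 - 4.74*q + 1.08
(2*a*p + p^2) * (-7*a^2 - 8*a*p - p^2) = -14*a^3*p - 23*a^2*p^2 - 10*a*p^3 - p^4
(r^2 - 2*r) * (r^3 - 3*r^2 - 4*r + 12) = r^5 - 5*r^4 + 2*r^3 + 20*r^2 - 24*r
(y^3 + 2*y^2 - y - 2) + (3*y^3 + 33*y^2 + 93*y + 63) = 4*y^3 + 35*y^2 + 92*y + 61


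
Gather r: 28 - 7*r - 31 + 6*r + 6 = 3 - r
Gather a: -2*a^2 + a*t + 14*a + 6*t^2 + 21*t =-2*a^2 + a*(t + 14) + 6*t^2 + 21*t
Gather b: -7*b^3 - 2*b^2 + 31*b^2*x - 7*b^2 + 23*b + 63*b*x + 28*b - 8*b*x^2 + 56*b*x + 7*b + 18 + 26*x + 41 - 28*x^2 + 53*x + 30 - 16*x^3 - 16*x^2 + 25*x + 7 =-7*b^3 + b^2*(31*x - 9) + b*(-8*x^2 + 119*x + 58) - 16*x^3 - 44*x^2 + 104*x + 96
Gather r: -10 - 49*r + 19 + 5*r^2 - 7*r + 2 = 5*r^2 - 56*r + 11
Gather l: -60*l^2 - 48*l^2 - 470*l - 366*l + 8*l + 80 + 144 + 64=-108*l^2 - 828*l + 288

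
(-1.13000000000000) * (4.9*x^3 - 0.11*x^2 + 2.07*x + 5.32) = -5.537*x^3 + 0.1243*x^2 - 2.3391*x - 6.0116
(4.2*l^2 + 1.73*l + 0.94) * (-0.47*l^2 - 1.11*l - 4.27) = -1.974*l^4 - 5.4751*l^3 - 20.2961*l^2 - 8.4305*l - 4.0138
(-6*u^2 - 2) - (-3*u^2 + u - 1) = -3*u^2 - u - 1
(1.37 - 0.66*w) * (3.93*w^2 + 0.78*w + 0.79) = -2.5938*w^3 + 4.8693*w^2 + 0.5472*w + 1.0823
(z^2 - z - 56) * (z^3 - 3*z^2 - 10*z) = z^5 - 4*z^4 - 63*z^3 + 178*z^2 + 560*z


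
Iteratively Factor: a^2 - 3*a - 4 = (a - 4)*(a + 1)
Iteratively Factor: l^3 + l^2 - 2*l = (l - 1)*(l^2 + 2*l) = l*(l - 1)*(l + 2)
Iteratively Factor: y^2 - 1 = (y + 1)*(y - 1)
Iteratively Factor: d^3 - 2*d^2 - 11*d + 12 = (d + 3)*(d^2 - 5*d + 4) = (d - 4)*(d + 3)*(d - 1)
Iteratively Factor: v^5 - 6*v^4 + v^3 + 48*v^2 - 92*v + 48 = (v + 3)*(v^4 - 9*v^3 + 28*v^2 - 36*v + 16) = (v - 2)*(v + 3)*(v^3 - 7*v^2 + 14*v - 8) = (v - 4)*(v - 2)*(v + 3)*(v^2 - 3*v + 2) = (v - 4)*(v - 2)*(v - 1)*(v + 3)*(v - 2)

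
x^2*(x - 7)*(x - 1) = x^4 - 8*x^3 + 7*x^2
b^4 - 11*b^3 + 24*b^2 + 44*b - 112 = (b - 7)*(b - 4)*(b - 2)*(b + 2)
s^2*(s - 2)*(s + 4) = s^4 + 2*s^3 - 8*s^2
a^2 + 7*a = a*(a + 7)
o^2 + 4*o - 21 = (o - 3)*(o + 7)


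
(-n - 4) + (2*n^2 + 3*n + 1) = 2*n^2 + 2*n - 3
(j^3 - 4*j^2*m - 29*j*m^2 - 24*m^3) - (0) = j^3 - 4*j^2*m - 29*j*m^2 - 24*m^3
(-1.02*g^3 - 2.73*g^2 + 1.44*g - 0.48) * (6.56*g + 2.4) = -6.6912*g^4 - 20.3568*g^3 + 2.8944*g^2 + 0.3072*g - 1.152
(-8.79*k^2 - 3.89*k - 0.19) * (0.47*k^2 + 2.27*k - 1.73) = -4.1313*k^4 - 21.7816*k^3 + 6.2871*k^2 + 6.2984*k + 0.3287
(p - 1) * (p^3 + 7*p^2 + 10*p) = p^4 + 6*p^3 + 3*p^2 - 10*p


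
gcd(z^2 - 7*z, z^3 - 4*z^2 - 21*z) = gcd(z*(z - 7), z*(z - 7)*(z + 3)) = z^2 - 7*z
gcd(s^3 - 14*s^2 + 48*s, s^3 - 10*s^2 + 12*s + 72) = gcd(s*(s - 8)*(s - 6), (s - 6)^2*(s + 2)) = s - 6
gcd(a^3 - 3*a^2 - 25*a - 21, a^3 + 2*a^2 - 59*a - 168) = a + 3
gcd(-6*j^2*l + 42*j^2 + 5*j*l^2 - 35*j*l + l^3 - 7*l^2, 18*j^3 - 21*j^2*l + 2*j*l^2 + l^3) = 6*j^2 - 5*j*l - l^2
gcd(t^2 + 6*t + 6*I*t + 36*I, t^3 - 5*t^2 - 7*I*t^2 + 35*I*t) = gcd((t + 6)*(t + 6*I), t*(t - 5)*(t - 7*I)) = 1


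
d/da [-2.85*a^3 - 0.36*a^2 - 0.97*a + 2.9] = -8.55*a^2 - 0.72*a - 0.97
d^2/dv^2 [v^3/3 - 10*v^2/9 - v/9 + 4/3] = 2*v - 20/9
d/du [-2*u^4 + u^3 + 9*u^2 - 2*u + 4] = -8*u^3 + 3*u^2 + 18*u - 2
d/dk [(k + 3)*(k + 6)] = 2*k + 9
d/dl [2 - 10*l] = -10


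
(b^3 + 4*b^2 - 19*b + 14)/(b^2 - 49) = (b^2 - 3*b + 2)/(b - 7)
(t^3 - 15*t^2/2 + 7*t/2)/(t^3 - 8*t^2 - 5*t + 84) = t*(2*t - 1)/(2*(t^2 - t - 12))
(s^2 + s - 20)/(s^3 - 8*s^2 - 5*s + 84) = (s + 5)/(s^2 - 4*s - 21)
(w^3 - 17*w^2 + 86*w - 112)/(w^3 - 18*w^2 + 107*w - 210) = (w^2 - 10*w + 16)/(w^2 - 11*w + 30)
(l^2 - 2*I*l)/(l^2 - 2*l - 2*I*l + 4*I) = l/(l - 2)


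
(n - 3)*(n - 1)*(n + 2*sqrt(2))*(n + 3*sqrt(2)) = n^4 - 4*n^3 + 5*sqrt(2)*n^3 - 20*sqrt(2)*n^2 + 15*n^2 - 48*n + 15*sqrt(2)*n + 36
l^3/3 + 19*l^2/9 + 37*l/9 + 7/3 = (l/3 + 1)*(l + 1)*(l + 7/3)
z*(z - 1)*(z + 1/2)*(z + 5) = z^4 + 9*z^3/2 - 3*z^2 - 5*z/2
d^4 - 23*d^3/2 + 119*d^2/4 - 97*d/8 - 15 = (d - 8)*(d - 5/2)*(d - 3/2)*(d + 1/2)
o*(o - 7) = o^2 - 7*o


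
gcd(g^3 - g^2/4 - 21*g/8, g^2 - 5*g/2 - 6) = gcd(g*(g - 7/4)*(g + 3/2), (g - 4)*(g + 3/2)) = g + 3/2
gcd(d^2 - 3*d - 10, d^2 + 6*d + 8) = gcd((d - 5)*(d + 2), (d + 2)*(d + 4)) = d + 2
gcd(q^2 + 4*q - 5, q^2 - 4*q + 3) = q - 1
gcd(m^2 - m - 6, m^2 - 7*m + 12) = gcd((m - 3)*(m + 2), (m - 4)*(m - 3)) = m - 3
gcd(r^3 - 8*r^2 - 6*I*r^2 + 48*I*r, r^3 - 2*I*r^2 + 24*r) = r^2 - 6*I*r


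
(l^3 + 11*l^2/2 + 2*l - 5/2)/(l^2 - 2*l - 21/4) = 2*(-2*l^3 - 11*l^2 - 4*l + 5)/(-4*l^2 + 8*l + 21)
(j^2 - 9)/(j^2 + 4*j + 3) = (j - 3)/(j + 1)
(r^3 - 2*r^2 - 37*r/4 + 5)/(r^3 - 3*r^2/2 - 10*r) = (r - 1/2)/r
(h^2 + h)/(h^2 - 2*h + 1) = h*(h + 1)/(h^2 - 2*h + 1)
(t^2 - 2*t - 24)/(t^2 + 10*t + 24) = (t - 6)/(t + 6)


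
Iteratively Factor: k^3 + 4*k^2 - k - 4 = (k + 4)*(k^2 - 1) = (k - 1)*(k + 4)*(k + 1)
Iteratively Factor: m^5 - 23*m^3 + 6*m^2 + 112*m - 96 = (m - 1)*(m^4 + m^3 - 22*m^2 - 16*m + 96) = (m - 2)*(m - 1)*(m^3 + 3*m^2 - 16*m - 48) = (m - 2)*(m - 1)*(m + 3)*(m^2 - 16) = (m - 2)*(m - 1)*(m + 3)*(m + 4)*(m - 4)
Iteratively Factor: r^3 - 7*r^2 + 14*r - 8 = (r - 2)*(r^2 - 5*r + 4) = (r - 4)*(r - 2)*(r - 1)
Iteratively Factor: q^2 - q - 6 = (q - 3)*(q + 2)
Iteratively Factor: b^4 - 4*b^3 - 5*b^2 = (b)*(b^3 - 4*b^2 - 5*b) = b*(b + 1)*(b^2 - 5*b) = b^2*(b + 1)*(b - 5)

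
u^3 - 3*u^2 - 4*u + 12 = (u - 3)*(u - 2)*(u + 2)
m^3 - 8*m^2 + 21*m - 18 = (m - 3)^2*(m - 2)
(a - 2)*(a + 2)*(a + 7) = a^3 + 7*a^2 - 4*a - 28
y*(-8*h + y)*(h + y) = -8*h^2*y - 7*h*y^2 + y^3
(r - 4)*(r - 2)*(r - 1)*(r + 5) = r^4 - 2*r^3 - 21*r^2 + 62*r - 40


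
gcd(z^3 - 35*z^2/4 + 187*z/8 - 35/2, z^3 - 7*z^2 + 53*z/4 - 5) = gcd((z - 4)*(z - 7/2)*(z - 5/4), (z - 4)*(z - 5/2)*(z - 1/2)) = z - 4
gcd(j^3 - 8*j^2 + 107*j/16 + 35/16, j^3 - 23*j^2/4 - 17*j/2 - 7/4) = j^2 - 27*j/4 - 7/4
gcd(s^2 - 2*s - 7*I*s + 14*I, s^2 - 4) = s - 2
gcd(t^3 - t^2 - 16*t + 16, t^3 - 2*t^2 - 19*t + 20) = t^2 + 3*t - 4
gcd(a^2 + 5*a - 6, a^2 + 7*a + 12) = 1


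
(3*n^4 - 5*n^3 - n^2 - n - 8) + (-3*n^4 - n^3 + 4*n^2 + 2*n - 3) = -6*n^3 + 3*n^2 + n - 11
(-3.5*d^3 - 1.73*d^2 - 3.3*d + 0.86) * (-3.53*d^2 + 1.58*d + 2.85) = 12.355*d^5 + 0.576899999999999*d^4 - 1.0594*d^3 - 13.1803*d^2 - 8.0462*d + 2.451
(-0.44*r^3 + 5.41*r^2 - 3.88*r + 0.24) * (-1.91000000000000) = 0.8404*r^3 - 10.3331*r^2 + 7.4108*r - 0.4584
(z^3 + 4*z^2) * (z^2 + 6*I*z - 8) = z^5 + 4*z^4 + 6*I*z^4 - 8*z^3 + 24*I*z^3 - 32*z^2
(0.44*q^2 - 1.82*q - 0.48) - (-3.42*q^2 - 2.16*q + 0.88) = 3.86*q^2 + 0.34*q - 1.36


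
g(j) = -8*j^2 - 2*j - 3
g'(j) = -16*j - 2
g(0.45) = -5.52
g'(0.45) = -9.20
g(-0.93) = -8.06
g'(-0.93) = 12.88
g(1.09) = -14.68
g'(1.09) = -19.44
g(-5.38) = -223.80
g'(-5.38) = 84.08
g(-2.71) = -56.33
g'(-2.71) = 41.36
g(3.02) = -82.00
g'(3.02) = -50.32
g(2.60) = -62.28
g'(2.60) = -43.60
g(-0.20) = -2.92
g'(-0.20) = 1.20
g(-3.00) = -69.00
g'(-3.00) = 46.00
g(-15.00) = -1773.00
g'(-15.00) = 238.00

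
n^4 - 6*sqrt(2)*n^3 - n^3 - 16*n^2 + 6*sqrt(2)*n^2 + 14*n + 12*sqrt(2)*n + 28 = (n - 2)*(n + 1)*(n - 7*sqrt(2))*(n + sqrt(2))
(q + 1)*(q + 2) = q^2 + 3*q + 2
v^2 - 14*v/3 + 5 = (v - 3)*(v - 5/3)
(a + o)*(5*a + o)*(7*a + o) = 35*a^3 + 47*a^2*o + 13*a*o^2 + o^3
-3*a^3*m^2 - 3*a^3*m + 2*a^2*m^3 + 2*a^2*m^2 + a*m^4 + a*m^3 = m*(-a + m)*(3*a + m)*(a*m + a)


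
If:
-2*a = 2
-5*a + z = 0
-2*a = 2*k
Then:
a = -1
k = 1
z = -5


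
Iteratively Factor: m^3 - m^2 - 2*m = (m + 1)*(m^2 - 2*m) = (m - 2)*(m + 1)*(m)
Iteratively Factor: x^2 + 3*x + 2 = (x + 1)*(x + 2)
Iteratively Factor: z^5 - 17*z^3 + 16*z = (z - 4)*(z^4 + 4*z^3 - z^2 - 4*z) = (z - 4)*(z - 1)*(z^3 + 5*z^2 + 4*z) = (z - 4)*(z - 1)*(z + 4)*(z^2 + z) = (z - 4)*(z - 1)*(z + 1)*(z + 4)*(z)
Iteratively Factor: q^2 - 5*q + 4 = (q - 4)*(q - 1)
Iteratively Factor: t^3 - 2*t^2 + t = (t - 1)*(t^2 - t) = (t - 1)^2*(t)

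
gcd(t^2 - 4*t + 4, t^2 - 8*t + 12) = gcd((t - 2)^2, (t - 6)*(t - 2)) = t - 2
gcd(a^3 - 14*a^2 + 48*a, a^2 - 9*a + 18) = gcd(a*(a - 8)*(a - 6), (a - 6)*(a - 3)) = a - 6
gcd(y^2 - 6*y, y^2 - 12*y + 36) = y - 6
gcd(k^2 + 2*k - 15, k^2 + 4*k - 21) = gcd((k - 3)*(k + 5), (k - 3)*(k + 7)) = k - 3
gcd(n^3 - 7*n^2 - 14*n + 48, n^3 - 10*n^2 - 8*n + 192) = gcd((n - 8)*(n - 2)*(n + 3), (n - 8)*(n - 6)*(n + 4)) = n - 8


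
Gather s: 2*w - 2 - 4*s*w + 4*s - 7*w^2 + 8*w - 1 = s*(4 - 4*w) - 7*w^2 + 10*w - 3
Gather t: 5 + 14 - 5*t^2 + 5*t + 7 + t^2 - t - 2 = -4*t^2 + 4*t + 24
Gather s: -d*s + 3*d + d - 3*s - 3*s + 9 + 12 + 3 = 4*d + s*(-d - 6) + 24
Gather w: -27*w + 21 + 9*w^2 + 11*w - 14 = 9*w^2 - 16*w + 7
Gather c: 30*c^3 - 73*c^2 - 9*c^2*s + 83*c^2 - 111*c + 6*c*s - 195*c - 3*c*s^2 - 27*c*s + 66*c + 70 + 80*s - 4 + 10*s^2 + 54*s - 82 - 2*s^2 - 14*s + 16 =30*c^3 + c^2*(10 - 9*s) + c*(-3*s^2 - 21*s - 240) + 8*s^2 + 120*s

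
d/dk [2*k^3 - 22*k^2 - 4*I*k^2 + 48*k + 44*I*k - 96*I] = 6*k^2 + k*(-44 - 8*I) + 48 + 44*I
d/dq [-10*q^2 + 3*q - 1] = 3 - 20*q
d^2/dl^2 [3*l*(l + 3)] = 6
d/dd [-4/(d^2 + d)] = 4*(2*d + 1)/(d^2*(d + 1)^2)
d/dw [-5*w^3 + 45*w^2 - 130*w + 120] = -15*w^2 + 90*w - 130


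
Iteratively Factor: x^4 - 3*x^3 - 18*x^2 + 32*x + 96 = (x + 3)*(x^3 - 6*x^2 + 32) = (x + 2)*(x + 3)*(x^2 - 8*x + 16) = (x - 4)*(x + 2)*(x + 3)*(x - 4)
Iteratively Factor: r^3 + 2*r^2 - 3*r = (r - 1)*(r^2 + 3*r) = (r - 1)*(r + 3)*(r)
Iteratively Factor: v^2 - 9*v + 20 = (v - 5)*(v - 4)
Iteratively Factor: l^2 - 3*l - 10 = (l - 5)*(l + 2)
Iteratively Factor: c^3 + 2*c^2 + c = (c + 1)*(c^2 + c) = (c + 1)^2*(c)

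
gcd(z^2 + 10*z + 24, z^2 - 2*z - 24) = z + 4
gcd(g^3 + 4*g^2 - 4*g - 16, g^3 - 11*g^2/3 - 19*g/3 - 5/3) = 1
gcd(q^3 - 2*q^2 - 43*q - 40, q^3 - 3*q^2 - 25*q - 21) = q + 1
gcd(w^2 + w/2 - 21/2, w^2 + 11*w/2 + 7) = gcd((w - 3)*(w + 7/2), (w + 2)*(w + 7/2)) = w + 7/2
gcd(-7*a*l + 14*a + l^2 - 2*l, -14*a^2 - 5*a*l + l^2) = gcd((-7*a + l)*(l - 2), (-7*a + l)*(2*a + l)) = 7*a - l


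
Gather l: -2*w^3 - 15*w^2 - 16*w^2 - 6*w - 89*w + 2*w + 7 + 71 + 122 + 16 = -2*w^3 - 31*w^2 - 93*w + 216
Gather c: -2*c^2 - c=-2*c^2 - c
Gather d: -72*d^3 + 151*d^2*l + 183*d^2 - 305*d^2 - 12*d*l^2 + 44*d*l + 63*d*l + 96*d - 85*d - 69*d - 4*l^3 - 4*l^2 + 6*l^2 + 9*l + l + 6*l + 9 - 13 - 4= -72*d^3 + d^2*(151*l - 122) + d*(-12*l^2 + 107*l - 58) - 4*l^3 + 2*l^2 + 16*l - 8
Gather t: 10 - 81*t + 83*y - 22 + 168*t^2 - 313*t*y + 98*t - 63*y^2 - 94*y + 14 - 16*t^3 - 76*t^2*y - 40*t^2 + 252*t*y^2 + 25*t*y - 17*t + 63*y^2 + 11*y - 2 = -16*t^3 + t^2*(128 - 76*y) + t*(252*y^2 - 288*y)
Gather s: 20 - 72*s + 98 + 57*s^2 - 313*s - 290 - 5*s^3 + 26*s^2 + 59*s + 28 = -5*s^3 + 83*s^2 - 326*s - 144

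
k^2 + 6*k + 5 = (k + 1)*(k + 5)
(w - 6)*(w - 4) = w^2 - 10*w + 24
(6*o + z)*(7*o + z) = 42*o^2 + 13*o*z + z^2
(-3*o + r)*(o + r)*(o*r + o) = -3*o^3*r - 3*o^3 - 2*o^2*r^2 - 2*o^2*r + o*r^3 + o*r^2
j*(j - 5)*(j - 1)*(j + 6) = j^4 - 31*j^2 + 30*j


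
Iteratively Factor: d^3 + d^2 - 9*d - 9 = (d + 3)*(d^2 - 2*d - 3) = (d - 3)*(d + 3)*(d + 1)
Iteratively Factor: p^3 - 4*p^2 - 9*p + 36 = (p - 3)*(p^2 - p - 12) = (p - 4)*(p - 3)*(p + 3)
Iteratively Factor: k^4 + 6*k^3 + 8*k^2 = (k)*(k^3 + 6*k^2 + 8*k) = k*(k + 2)*(k^2 + 4*k) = k^2*(k + 2)*(k + 4)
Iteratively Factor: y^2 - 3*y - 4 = (y + 1)*(y - 4)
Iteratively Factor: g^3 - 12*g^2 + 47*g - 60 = (g - 3)*(g^2 - 9*g + 20) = (g - 5)*(g - 3)*(g - 4)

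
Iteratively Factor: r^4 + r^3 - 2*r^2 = (r - 1)*(r^3 + 2*r^2) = (r - 1)*(r + 2)*(r^2) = r*(r - 1)*(r + 2)*(r)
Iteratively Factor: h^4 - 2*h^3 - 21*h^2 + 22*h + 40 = (h - 5)*(h^3 + 3*h^2 - 6*h - 8) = (h - 5)*(h + 4)*(h^2 - h - 2) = (h - 5)*(h - 2)*(h + 4)*(h + 1)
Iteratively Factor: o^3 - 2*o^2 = (o)*(o^2 - 2*o) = o*(o - 2)*(o)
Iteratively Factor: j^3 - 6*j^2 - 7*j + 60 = (j - 4)*(j^2 - 2*j - 15) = (j - 5)*(j - 4)*(j + 3)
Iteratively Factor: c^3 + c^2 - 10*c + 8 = (c + 4)*(c^2 - 3*c + 2) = (c - 2)*(c + 4)*(c - 1)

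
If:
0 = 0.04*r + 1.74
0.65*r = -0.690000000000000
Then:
No Solution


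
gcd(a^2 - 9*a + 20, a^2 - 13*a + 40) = a - 5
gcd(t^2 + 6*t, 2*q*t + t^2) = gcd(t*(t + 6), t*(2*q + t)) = t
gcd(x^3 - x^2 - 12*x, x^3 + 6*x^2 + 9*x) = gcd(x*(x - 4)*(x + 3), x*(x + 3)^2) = x^2 + 3*x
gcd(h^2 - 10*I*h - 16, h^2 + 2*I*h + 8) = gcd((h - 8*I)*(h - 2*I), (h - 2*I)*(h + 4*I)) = h - 2*I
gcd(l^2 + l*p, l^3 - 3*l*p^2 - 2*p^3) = l + p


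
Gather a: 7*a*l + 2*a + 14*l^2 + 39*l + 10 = a*(7*l + 2) + 14*l^2 + 39*l + 10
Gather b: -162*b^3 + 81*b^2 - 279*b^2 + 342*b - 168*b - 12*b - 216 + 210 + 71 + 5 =-162*b^3 - 198*b^2 + 162*b + 70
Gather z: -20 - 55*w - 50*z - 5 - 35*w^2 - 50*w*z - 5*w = -35*w^2 - 60*w + z*(-50*w - 50) - 25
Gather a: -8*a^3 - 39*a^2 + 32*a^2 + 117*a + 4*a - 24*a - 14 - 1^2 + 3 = -8*a^3 - 7*a^2 + 97*a - 12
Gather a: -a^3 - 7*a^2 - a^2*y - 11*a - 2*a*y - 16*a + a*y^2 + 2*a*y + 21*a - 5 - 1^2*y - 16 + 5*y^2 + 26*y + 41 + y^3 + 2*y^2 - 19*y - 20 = -a^3 + a^2*(-y - 7) + a*(y^2 - 6) + y^3 + 7*y^2 + 6*y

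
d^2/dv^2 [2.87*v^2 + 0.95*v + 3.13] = 5.74000000000000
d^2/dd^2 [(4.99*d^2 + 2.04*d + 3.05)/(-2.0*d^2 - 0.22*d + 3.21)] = (-11.9288*d^3 - 265.4148*d^2 - 86.6328*d - 145.173454)/(8.0*d^6 + 2.64*d^5 - 38.2296*d^4 - 8.463752*d^3 + 61.358508*d^2 + 6.800706*d - 33.076161)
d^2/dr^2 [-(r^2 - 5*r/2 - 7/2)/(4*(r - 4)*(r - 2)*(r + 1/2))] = (-8*r^6 + 60*r^5 - 42*r^4 - 723*r^3 + 1953*r^2 - 1326*r + 788)/(2*(8*r^9 - 132*r^8 + 846*r^7 - 2555*r^6 + 3174*r^5 + 564*r^4 - 3896*r^3 + 288*r^2 + 1920*r + 512))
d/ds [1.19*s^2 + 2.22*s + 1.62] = 2.38*s + 2.22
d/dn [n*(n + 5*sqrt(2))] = 2*n + 5*sqrt(2)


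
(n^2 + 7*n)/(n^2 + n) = (n + 7)/(n + 1)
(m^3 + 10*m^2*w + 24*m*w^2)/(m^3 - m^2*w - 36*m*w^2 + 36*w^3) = m*(m + 4*w)/(m^2 - 7*m*w + 6*w^2)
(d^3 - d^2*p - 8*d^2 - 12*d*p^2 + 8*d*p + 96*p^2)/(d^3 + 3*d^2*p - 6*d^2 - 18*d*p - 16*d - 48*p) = (d - 4*p)/(d + 2)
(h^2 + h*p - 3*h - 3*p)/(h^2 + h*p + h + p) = (h - 3)/(h + 1)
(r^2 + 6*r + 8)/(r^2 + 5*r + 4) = (r + 2)/(r + 1)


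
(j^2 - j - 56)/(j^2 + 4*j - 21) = (j - 8)/(j - 3)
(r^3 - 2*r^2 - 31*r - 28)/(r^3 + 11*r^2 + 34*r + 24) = (r - 7)/(r + 6)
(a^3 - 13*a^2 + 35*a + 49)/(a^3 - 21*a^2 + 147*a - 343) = (a + 1)/(a - 7)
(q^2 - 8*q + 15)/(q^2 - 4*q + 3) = (q - 5)/(q - 1)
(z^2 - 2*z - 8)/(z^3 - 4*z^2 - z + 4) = (z + 2)/(z^2 - 1)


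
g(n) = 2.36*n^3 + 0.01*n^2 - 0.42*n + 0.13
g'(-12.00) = 1018.86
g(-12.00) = -4071.47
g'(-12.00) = 1018.86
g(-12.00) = -4071.47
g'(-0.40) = 0.70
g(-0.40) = 0.15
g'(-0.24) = -0.02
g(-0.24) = 0.20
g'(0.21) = -0.10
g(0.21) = 0.06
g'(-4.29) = 129.80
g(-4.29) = -184.21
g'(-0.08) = -0.38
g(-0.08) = 0.16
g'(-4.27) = 128.58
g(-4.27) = -181.63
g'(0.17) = -0.21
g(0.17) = 0.07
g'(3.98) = 111.81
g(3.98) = 147.40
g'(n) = 7.08*n^2 + 0.02*n - 0.42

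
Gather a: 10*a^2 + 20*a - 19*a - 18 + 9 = 10*a^2 + a - 9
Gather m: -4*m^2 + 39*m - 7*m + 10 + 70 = -4*m^2 + 32*m + 80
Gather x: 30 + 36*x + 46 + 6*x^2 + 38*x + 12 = 6*x^2 + 74*x + 88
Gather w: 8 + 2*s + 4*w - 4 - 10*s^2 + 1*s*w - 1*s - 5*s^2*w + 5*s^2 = -5*s^2 + s + w*(-5*s^2 + s + 4) + 4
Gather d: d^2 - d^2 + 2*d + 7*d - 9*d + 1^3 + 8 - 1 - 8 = 0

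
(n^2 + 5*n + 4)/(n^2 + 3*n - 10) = (n^2 + 5*n + 4)/(n^2 + 3*n - 10)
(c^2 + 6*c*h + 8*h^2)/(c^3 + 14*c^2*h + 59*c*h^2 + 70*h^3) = (c + 4*h)/(c^2 + 12*c*h + 35*h^2)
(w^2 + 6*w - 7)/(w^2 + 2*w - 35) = (w - 1)/(w - 5)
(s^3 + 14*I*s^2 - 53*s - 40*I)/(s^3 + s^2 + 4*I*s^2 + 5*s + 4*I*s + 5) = (s^2 + 9*I*s - 8)/(s^2 + s*(1 - I) - I)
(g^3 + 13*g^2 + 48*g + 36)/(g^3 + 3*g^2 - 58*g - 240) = (g^2 + 7*g + 6)/(g^2 - 3*g - 40)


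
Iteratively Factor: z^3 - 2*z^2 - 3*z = (z)*(z^2 - 2*z - 3) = z*(z - 3)*(z + 1)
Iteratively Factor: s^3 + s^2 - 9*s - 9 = (s + 1)*(s^2 - 9) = (s + 1)*(s + 3)*(s - 3)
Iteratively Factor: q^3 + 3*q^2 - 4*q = (q + 4)*(q^2 - q) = q*(q + 4)*(q - 1)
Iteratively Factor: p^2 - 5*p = (p)*(p - 5)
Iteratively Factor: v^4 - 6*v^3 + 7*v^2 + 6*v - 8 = (v + 1)*(v^3 - 7*v^2 + 14*v - 8) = (v - 2)*(v + 1)*(v^2 - 5*v + 4) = (v - 2)*(v - 1)*(v + 1)*(v - 4)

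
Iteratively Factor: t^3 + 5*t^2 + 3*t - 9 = (t - 1)*(t^2 + 6*t + 9) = (t - 1)*(t + 3)*(t + 3)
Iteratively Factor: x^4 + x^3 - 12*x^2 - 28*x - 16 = (x + 2)*(x^3 - x^2 - 10*x - 8) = (x + 2)^2*(x^2 - 3*x - 4) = (x + 1)*(x + 2)^2*(x - 4)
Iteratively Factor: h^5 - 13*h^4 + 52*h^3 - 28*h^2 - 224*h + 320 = (h - 2)*(h^4 - 11*h^3 + 30*h^2 + 32*h - 160) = (h - 2)*(h + 2)*(h^3 - 13*h^2 + 56*h - 80) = (h - 5)*(h - 2)*(h + 2)*(h^2 - 8*h + 16) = (h - 5)*(h - 4)*(h - 2)*(h + 2)*(h - 4)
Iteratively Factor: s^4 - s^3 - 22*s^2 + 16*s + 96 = (s - 3)*(s^3 + 2*s^2 - 16*s - 32) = (s - 4)*(s - 3)*(s^2 + 6*s + 8) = (s - 4)*(s - 3)*(s + 4)*(s + 2)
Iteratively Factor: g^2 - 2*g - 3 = (g + 1)*(g - 3)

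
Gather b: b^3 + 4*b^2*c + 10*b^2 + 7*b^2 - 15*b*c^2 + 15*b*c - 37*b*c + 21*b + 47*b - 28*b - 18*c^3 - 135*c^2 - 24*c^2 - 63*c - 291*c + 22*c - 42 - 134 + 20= b^3 + b^2*(4*c + 17) + b*(-15*c^2 - 22*c + 40) - 18*c^3 - 159*c^2 - 332*c - 156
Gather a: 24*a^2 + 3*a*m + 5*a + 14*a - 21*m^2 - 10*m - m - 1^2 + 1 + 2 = 24*a^2 + a*(3*m + 19) - 21*m^2 - 11*m + 2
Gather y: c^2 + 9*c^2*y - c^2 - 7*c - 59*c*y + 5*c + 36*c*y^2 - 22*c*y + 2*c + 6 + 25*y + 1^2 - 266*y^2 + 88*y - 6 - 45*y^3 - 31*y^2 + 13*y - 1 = -45*y^3 + y^2*(36*c - 297) + y*(9*c^2 - 81*c + 126)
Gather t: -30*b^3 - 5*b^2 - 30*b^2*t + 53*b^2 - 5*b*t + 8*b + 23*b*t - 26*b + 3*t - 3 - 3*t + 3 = -30*b^3 + 48*b^2 - 18*b + t*(-30*b^2 + 18*b)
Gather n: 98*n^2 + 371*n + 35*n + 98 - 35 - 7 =98*n^2 + 406*n + 56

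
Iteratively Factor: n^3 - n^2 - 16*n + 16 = (n + 4)*(n^2 - 5*n + 4) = (n - 1)*(n + 4)*(n - 4)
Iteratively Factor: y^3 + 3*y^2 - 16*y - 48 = (y + 3)*(y^2 - 16) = (y - 4)*(y + 3)*(y + 4)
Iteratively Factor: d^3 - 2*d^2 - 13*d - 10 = (d + 2)*(d^2 - 4*d - 5) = (d + 1)*(d + 2)*(d - 5)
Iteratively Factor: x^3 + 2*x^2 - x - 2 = (x + 1)*(x^2 + x - 2) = (x - 1)*(x + 1)*(x + 2)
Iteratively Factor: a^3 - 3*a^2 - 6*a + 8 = (a - 1)*(a^2 - 2*a - 8) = (a - 4)*(a - 1)*(a + 2)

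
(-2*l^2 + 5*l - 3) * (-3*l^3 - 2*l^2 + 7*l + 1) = 6*l^5 - 11*l^4 - 15*l^3 + 39*l^2 - 16*l - 3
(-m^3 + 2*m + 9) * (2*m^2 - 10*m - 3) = -2*m^5 + 10*m^4 + 7*m^3 - 2*m^2 - 96*m - 27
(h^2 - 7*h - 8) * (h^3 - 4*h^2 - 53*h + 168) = h^5 - 11*h^4 - 33*h^3 + 571*h^2 - 752*h - 1344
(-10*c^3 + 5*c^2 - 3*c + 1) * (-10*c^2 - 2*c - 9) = 100*c^5 - 30*c^4 + 110*c^3 - 49*c^2 + 25*c - 9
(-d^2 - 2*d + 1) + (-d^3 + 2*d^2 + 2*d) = -d^3 + d^2 + 1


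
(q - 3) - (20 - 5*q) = 6*q - 23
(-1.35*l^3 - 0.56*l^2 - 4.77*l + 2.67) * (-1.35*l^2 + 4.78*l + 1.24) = 1.8225*l^5 - 5.697*l^4 + 2.0887*l^3 - 27.0995*l^2 + 6.8478*l + 3.3108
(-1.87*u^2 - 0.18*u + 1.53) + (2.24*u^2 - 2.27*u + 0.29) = 0.37*u^2 - 2.45*u + 1.82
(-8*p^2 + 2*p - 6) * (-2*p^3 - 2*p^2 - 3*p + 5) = 16*p^5 + 12*p^4 + 32*p^3 - 34*p^2 + 28*p - 30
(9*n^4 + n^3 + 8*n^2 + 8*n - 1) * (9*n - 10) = 81*n^5 - 81*n^4 + 62*n^3 - 8*n^2 - 89*n + 10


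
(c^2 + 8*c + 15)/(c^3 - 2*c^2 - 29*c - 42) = (c + 5)/(c^2 - 5*c - 14)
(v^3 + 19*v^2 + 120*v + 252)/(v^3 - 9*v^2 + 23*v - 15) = (v^3 + 19*v^2 + 120*v + 252)/(v^3 - 9*v^2 + 23*v - 15)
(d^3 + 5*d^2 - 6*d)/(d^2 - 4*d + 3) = d*(d + 6)/(d - 3)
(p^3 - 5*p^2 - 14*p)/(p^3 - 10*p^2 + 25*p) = (p^2 - 5*p - 14)/(p^2 - 10*p + 25)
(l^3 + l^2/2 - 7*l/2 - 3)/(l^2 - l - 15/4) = 2*(l^2 - l - 2)/(2*l - 5)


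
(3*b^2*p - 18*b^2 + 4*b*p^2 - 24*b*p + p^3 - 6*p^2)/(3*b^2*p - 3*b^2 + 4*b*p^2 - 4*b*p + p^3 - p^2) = (p - 6)/(p - 1)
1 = 1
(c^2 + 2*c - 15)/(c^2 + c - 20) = (c - 3)/(c - 4)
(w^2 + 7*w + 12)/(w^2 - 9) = (w + 4)/(w - 3)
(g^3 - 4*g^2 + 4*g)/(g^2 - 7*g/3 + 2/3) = 3*g*(g - 2)/(3*g - 1)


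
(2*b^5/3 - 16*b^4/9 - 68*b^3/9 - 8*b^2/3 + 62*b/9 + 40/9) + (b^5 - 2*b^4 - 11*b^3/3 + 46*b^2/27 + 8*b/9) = 5*b^5/3 - 34*b^4/9 - 101*b^3/9 - 26*b^2/27 + 70*b/9 + 40/9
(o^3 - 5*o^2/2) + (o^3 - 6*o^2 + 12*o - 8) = 2*o^3 - 17*o^2/2 + 12*o - 8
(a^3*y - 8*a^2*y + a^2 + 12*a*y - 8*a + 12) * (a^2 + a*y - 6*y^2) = a^5*y + a^4*y^2 - 8*a^4*y + a^4 - 6*a^3*y^3 - 8*a^3*y^2 + 13*a^3*y - 8*a^3 + 48*a^2*y^3 + 6*a^2*y^2 - 8*a^2*y + 12*a^2 - 72*a*y^3 + 48*a*y^2 + 12*a*y - 72*y^2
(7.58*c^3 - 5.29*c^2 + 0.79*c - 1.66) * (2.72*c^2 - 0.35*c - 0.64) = 20.6176*c^5 - 17.0418*c^4 - 0.8509*c^3 - 1.4061*c^2 + 0.0753999999999999*c + 1.0624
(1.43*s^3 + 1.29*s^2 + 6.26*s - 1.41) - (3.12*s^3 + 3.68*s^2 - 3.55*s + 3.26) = -1.69*s^3 - 2.39*s^2 + 9.81*s - 4.67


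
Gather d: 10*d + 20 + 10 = 10*d + 30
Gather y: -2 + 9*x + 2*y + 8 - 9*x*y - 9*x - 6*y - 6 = y*(-9*x - 4)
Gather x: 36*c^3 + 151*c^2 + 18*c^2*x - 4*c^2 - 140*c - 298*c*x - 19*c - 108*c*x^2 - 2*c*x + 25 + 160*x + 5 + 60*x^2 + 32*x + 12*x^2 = 36*c^3 + 147*c^2 - 159*c + x^2*(72 - 108*c) + x*(18*c^2 - 300*c + 192) + 30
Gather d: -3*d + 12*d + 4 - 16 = 9*d - 12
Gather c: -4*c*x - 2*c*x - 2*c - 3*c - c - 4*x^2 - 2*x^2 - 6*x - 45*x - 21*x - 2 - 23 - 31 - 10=c*(-6*x - 6) - 6*x^2 - 72*x - 66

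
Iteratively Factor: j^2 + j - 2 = (j + 2)*(j - 1)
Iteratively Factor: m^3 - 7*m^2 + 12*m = (m - 3)*(m^2 - 4*m) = m*(m - 3)*(m - 4)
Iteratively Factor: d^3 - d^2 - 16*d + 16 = (d - 1)*(d^2 - 16) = (d - 4)*(d - 1)*(d + 4)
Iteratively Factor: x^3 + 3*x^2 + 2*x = (x)*(x^2 + 3*x + 2) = x*(x + 1)*(x + 2)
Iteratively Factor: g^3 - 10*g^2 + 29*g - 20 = (g - 5)*(g^2 - 5*g + 4) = (g - 5)*(g - 1)*(g - 4)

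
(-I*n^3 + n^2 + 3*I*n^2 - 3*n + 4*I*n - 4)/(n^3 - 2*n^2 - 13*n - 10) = (-I*n^2 + n*(1 + 4*I) - 4)/(n^2 - 3*n - 10)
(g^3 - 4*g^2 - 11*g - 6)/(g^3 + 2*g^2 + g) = (g - 6)/g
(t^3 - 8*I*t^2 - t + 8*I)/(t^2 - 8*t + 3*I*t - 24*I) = (t^3 - 8*I*t^2 - t + 8*I)/(t^2 + t*(-8 + 3*I) - 24*I)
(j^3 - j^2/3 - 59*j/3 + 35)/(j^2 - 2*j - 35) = (j^2 - 16*j/3 + 7)/(j - 7)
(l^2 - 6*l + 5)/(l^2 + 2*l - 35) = (l - 1)/(l + 7)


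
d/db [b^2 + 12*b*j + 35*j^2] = 2*b + 12*j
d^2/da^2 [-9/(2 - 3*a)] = 162/(3*a - 2)^3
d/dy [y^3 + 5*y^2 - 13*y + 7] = 3*y^2 + 10*y - 13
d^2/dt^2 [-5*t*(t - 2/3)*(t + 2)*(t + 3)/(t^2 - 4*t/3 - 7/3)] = 10*(-27*t^6 + 108*t^5 + 45*t^4 - 1141*t^3 - 2478*t^2 - 1155*t - 728)/(27*t^6 - 108*t^5 - 45*t^4 + 440*t^3 + 105*t^2 - 588*t - 343)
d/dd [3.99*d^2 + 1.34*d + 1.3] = 7.98*d + 1.34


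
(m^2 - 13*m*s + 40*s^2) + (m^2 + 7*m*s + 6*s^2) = 2*m^2 - 6*m*s + 46*s^2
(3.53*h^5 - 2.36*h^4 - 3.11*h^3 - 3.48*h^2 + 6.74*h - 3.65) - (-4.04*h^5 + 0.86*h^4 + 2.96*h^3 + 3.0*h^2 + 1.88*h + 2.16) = 7.57*h^5 - 3.22*h^4 - 6.07*h^3 - 6.48*h^2 + 4.86*h - 5.81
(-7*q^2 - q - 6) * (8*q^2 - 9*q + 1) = -56*q^4 + 55*q^3 - 46*q^2 + 53*q - 6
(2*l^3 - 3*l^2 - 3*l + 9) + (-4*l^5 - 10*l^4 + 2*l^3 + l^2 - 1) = -4*l^5 - 10*l^4 + 4*l^3 - 2*l^2 - 3*l + 8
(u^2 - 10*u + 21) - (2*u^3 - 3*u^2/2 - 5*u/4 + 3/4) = -2*u^3 + 5*u^2/2 - 35*u/4 + 81/4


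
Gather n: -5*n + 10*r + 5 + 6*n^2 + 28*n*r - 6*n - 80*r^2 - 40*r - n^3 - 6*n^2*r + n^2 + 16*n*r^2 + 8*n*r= -n^3 + n^2*(7 - 6*r) + n*(16*r^2 + 36*r - 11) - 80*r^2 - 30*r + 5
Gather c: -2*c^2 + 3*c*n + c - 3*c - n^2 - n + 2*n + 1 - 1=-2*c^2 + c*(3*n - 2) - n^2 + n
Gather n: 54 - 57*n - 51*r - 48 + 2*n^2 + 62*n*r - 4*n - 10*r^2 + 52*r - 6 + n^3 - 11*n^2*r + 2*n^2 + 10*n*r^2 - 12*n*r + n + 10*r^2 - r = n^3 + n^2*(4 - 11*r) + n*(10*r^2 + 50*r - 60)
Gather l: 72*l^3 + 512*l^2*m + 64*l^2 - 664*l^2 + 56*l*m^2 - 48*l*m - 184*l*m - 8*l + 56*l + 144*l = 72*l^3 + l^2*(512*m - 600) + l*(56*m^2 - 232*m + 192)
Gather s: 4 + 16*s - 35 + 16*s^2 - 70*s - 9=16*s^2 - 54*s - 40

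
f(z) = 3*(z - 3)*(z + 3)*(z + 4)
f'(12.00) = 1557.00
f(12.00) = 6480.00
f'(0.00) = -27.00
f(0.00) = -108.00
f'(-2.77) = -24.42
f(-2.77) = -4.90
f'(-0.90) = -41.31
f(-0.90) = -76.17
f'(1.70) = 39.81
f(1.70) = -104.48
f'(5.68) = 399.68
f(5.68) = 675.54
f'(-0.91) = -41.39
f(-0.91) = -75.75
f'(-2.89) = -21.19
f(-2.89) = -2.16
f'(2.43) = 84.46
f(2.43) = -59.70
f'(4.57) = 270.64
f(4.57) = 305.56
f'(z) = 3*(z - 3)*(z + 3) + 3*(z - 3)*(z + 4) + 3*(z + 3)*(z + 4)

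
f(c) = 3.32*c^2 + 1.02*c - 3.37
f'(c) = 6.64*c + 1.02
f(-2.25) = 11.14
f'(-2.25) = -13.92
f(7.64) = 198.21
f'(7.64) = 51.75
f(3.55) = 42.09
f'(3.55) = 24.59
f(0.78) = -0.55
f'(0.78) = 6.20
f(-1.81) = 5.66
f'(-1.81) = -11.00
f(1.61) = 6.88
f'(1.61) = 11.71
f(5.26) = 93.85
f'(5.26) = 35.95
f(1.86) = 10.01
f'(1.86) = 13.37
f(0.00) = -3.37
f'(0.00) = 1.02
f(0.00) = -3.37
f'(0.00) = 1.02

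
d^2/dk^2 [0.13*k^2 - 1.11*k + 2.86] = 0.260000000000000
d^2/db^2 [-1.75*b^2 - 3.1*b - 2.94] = -3.50000000000000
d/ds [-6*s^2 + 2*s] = 2 - 12*s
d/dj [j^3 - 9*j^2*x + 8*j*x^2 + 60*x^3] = 3*j^2 - 18*j*x + 8*x^2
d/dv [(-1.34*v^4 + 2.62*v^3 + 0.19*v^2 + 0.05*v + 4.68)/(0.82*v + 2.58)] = (-3.2964*v^4 - 9.532*v^3 + 20.4346*v^2 + 0.9804*v - 3.7086)/(0.6724*v^2 + 4.2312*v + 6.6564)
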